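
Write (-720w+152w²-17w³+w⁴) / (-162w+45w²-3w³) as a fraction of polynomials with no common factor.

Apply the Euclidean algorithm:
  w⁴-17w³+152w²-720w = (-(1/3)w+2/3)(-3w³+45w²-162w) + (68w²-612w)
  -3w³+45w²-162w = (-(3/68)w+9/34)(68w²-612w) + (0)
Last nonzero remainder: 68w²-612w. Dividing through by 68 gives the monic gcd w²-9w.
Cancel w²-9w from numerator and denominator to get the reduced form.

(-80+8w-w²)/(-18+3w)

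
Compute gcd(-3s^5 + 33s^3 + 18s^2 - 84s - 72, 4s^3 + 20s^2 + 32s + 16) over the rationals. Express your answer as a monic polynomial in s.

Repeated division with remainder:
  -3s^5 + 33s^3 + 18s^2 - 84s - 72 = (-(3/4)s^2 + (15/4)s - 9/2)(4s^3 + 20s^2 + 32s + 16) + (0)
Last nonzero remainder: 4s^3 + 20s^2 + 32s + 16. Dividing through by 4 gives the monic gcd s^3 + 5s^2 + 8s + 4.

s^3 + 5s^2 + 8s + 4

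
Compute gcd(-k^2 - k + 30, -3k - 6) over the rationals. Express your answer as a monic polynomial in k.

By polynomial division,
  -k^2 - k + 30 = ((1/3)k - 1/3)(-3k - 6) + (28)
  -3k - 6 = (-(3/28)k - 3/14)(28) + (0)
The last nonzero remainder is the constant 28, so the polynomials are coprime and gcd = 1.

1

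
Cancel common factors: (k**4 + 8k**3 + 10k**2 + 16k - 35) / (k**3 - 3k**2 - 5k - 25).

(k**2 + 6k - 7)/(k - 5)

Apply the Euclidean algorithm:
  k**4 + 8k**3 + 10k**2 + 16k - 35 = (k + 11)(k**3 - 3k**2 - 5k - 25) + (48k**2 + 96k + 240)
  k**3 - 3k**2 - 5k - 25 = ((1/48)k - 5/48)(48k**2 + 96k + 240) + (0)
Last nonzero remainder: 48k**2 + 96k + 240. Dividing through by 48 gives the monic gcd k**2 + 2k + 5.
Cancel k**2 + 2k + 5 from numerator and denominator to get the reduced form.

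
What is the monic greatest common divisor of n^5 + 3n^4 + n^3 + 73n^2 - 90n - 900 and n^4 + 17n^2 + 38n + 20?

Apply the Euclidean algorithm:
  n^5 + 3n^4 + n^3 + 73n^2 - 90n - 900 = (n + 3)(n^4 + 17n^2 + 38n + 20) + (-16n^3 - 16n^2 - 224n - 960)
  n^4 + 17n^2 + 38n + 20 = (-(1/16)n + 1/16)(-16n^3 - 16n^2 - 224n - 960) + (4n^2 - 8n + 80)
  -16n^3 - 16n^2 - 224n - 960 = (-4n - 12)(4n^2 - 8n + 80) + (0)
Last nonzero remainder: 4n^2 - 8n + 80. Dividing through by 4 gives the monic gcd n^2 - 2n + 20.

n^2 - 2n + 20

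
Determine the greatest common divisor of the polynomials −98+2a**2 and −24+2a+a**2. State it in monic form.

Euclidean algorithm in ℚ[a]:
  2a**2−98 = (2)(a**2+2a−24) + (−4a−50)
  a**2+2a−24 = (−(1/4)a+21/8)(−4a−50) + (429/4)
  −4a−50 = (−(16/429)a−200/429)(429/4) + (0)
The last nonzero remainder is the constant 429/4, so the polynomials are coprime and gcd = 1.

1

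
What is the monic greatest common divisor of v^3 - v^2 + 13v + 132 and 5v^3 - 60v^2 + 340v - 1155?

v^2 - 5v + 33

Euclidean algorithm in ℚ[v]:
  v^3 - v^2 + 13v + 132 = (1/5)(5v^3 - 60v^2 + 340v - 1155) + (11v^2 - 55v + 363)
  5v^3 - 60v^2 + 340v - 1155 = ((5/11)v - 35/11)(11v^2 - 55v + 363) + (0)
Last nonzero remainder: 11v^2 - 55v + 363. Dividing through by 11 gives the monic gcd v^2 - 5v + 33.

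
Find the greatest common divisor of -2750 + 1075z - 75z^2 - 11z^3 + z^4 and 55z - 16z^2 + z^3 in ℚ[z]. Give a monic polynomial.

55 - 16z + z^2

Apply the Euclidean algorithm:
  z^4 - 11z^3 - 75z^2 + 1075z - 2750 = (z + 5)(z^3 - 16z^2 + 55z) + (-50z^2 + 800z - 2750)
  z^3 - 16z^2 + 55z = (-(1/50)z)(-50z^2 + 800z - 2750) + (0)
Last nonzero remainder: -50z^2 + 800z - 2750. Dividing through by -50 gives the monic gcd z^2 - 16z + 55.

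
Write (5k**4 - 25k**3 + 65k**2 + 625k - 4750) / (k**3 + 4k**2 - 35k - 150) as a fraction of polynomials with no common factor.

By polynomial division,
  5k**4 - 25k**3 + 65k**2 + 625k - 4750 = (5k - 45)(k**3 + 4k**2 - 35k - 150) + (420k**2 - 200k - 11500)
  k**3 + 4k**2 - 35k - 150 = ((1/420)k + 47/4410)(420k**2 - 200k - 11500) + (-(2420/441)k - 12100/441)
  420k**2 - 200k - 11500 = (-(9261/121)k + 50715/121)(-(2420/441)k - 12100/441) + (0)
Last nonzero remainder: -(2420/441)k - 12100/441. Dividing through by -2420/441 gives the monic gcd k + 5.
Cancel k + 5 from numerator and denominator to get the reduced form.

(5k**3 - 50k**2 + 315k - 950)/(k**2 - k - 30)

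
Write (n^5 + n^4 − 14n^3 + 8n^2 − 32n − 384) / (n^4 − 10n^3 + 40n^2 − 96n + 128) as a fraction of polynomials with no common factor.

(n^2 + 7n + 12)/(n − 4)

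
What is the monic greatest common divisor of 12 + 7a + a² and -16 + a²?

4 + a

Euclidean algorithm in ℚ[a]:
  a² + 7a + 12 = (a² - 16) + (7a + 28)
  a² - 16 = ((1/7)a - 4/7)(7a + 28) + (0)
Last nonzero remainder: 7a + 28. Dividing through by 7 gives the monic gcd a + 4.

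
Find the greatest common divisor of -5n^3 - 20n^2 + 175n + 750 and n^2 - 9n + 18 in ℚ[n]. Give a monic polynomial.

n - 6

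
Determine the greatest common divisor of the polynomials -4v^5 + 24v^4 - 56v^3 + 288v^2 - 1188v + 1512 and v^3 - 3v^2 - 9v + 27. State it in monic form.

v^2 - 6v + 9

Euclidean algorithm in ℚ[v]:
  -4v^5 + 24v^4 - 56v^3 + 288v^2 - 1188v + 1512 = (-4v^2 + 12v - 56)(v^3 - 3v^2 - 9v + 27) + (336v^2 - 2016v + 3024)
  v^3 - 3v^2 - 9v + 27 = ((1/336)v + 1/112)(336v^2 - 2016v + 3024) + (0)
Last nonzero remainder: 336v^2 - 2016v + 3024. Dividing through by 336 gives the monic gcd v^2 - 6v + 9.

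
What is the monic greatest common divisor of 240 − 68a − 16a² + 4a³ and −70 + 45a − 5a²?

1

Repeated division with remainder:
  4a³ − 16a² − 68a + 240 = (−(4/5)a − 4)(−5a² + 45a − 70) + (56a − 40)
  −5a² + 45a − 70 = (−(5/56)a + 145/196)(56a − 40) + (−1980/49)
  56a − 40 = (−(686/495)a + 98/99)(−1980/49) + (0)
The last nonzero remainder is the constant −1980/49, so the polynomials are coprime and gcd = 1.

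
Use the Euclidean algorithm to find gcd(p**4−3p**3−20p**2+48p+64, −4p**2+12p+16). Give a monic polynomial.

Apply the Euclidean algorithm:
  p**4−3p**3−20p**2+48p+64 = (−(1/4)p**2+4)(−4p**2+12p+16) + (0)
Last nonzero remainder: −4p**2+12p+16. Dividing through by −4 gives the monic gcd p**2−3p−4.

p**2−3p−4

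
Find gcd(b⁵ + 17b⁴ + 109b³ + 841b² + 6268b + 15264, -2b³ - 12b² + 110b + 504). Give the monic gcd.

Euclidean algorithm in ℚ[b]:
  b⁵ + 17b⁴ + 109b³ + 841b² + 6268b + 15264 = (-(1/2)b² - (11/2)b - 49)(-2b³ - 12b² + 110b + 504) + (1110b² + 14430b + 39960)
  -2b³ - 12b² + 110b + 504 = (-(1/555)b + 7/555)(1110b² + 14430b + 39960) + (0)
Last nonzero remainder: 1110b² + 14430b + 39960. Dividing through by 1110 gives the monic gcd b² + 13b + 36.

b² + 13b + 36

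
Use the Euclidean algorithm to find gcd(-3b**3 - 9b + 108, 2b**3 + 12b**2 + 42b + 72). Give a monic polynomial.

b**2 + 3b + 12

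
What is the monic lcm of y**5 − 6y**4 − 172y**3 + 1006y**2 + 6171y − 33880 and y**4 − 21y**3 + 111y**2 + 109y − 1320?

Euclidean algorithm in ℚ[y]:
  y**5 − 6y**4 − 172y**3 + 1006y**2 + 6171y − 33880 = (y + 15)(y**4 − 21y**3 + 111y**2 + 109y − 1320) + (32y**3 − 768y**2 + 5856y − 14080)
  y**4 − 21y**3 + 111y**2 + 109y − 1320 = ((1/32)y + 3/32)(32y**3 − 768y**2 + 5856y − 14080) + (0)
Last nonzero remainder: 32y**3 − 768y**2 + 5856y − 14080. Dividing through by 32 gives the monic gcd y**3 − 24y**2 + 183y − 440.
Then lcm(f, g) = f·g / gcd(f, g); expanding and making the result monic gives the answer.

y**6 − 3y**5 − 190y**4 + 490y**3 + 9189y**2 − 15367y − 101640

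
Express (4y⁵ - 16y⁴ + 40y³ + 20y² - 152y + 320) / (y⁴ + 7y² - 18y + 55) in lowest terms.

Repeated division with remainder:
  4y⁵ - 16y⁴ + 40y³ + 20y² - 152y + 320 = (4y - 16)(y⁴ + 7y² - 18y + 55) + (12y³ + 204y² - 660y + 1200)
  y⁴ + 7y² - 18y + 55 = ((1/12)y - 17/12)(12y³ + 204y² - 660y + 1200) + (351y² - 1053y + 1755)
  12y³ + 204y² - 660y + 1200 = ((4/117)y + 80/117)(351y² - 1053y + 1755) + (0)
Last nonzero remainder: 351y² - 1053y + 1755. Dividing through by 351 gives the monic gcd y² - 3y + 5.
Cancel y² - 3y + 5 from numerator and denominator to get the reduced form.

(4y³ - 4y² + 8y + 64)/(y² + 3y + 11)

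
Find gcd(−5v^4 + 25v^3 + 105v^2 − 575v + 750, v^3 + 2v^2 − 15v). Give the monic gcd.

v + 5

By polynomial division,
  −5v^4 + 25v^3 + 105v^2 − 575v + 750 = (−5v + 35)(v^3 + 2v^2 − 15v) + (−40v^2 − 50v + 750)
  v^3 + 2v^2 − 15v = (−(1/40)v − 3/160)(−40v^2 − 50v + 750) + ((45/16)v + 225/16)
  −40v^2 − 50v + 750 = (−(128/9)v + 160/3)((45/16)v + 225/16) + (0)
Last nonzero remainder: (45/16)v + 225/16. Dividing through by 45/16 gives the monic gcd v + 5.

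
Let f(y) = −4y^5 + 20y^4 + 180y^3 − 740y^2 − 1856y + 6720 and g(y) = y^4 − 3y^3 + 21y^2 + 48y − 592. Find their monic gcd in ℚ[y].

y^2 − 16

Euclidean algorithm in ℚ[y]:
  −4y^5 + 20y^4 + 180y^3 − 740y^2 − 1856y + 6720 = (−4y + 8)(y^4 − 3y^3 + 21y^2 + 48y − 592) + (288y^3 − 716y^2 − 4608y + 11456)
  y^4 − 3y^3 + 21y^2 + 48y − 592 = ((1/288)y − 37/20736)(288y^3 − 716y^2 − 4608y + 11456) + ((185185/5184)y^2 − 185185/324)
  288y^3 − 716y^2 − 4608y + 11456 = ((1492992/185185)y − 3711744/185185)((185185/5184)y^2 − 185185/324) + (0)
Last nonzero remainder: (185185/5184)y^2 − 185185/324. Dividing through by 185185/5184 gives the monic gcd y^2 − 16.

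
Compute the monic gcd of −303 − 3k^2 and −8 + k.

1

Apply the Euclidean algorithm:
  −3k^2 − 303 = (−3k − 24)(k − 8) + (−495)
  k − 8 = (−(1/495)k + 8/495)(−495) + (0)
The last nonzero remainder is the constant −495, so the polynomials are coprime and gcd = 1.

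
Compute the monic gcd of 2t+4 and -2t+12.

By polynomial division,
  2t+4 = (-1)(-2t+12) + (16)
  -2t+12 = (-(1/8)t+3/4)(16) + (0)
The last nonzero remainder is the constant 16, so the polynomials are coprime and gcd = 1.

1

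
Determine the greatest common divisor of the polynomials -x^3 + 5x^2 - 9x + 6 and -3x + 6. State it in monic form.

x - 2

Euclidean algorithm in ℚ[x]:
  -x^3 + 5x^2 - 9x + 6 = ((1/3)x^2 - x + 1)(-3x + 6) + (0)
Last nonzero remainder: -3x + 6. Dividing through by -3 gives the monic gcd x - 2.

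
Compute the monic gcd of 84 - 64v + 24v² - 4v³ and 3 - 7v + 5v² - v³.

Apply the Euclidean algorithm:
  -4v³ + 24v² - 64v + 84 = (4)(-v³ + 5v² - 7v + 3) + (4v² - 36v + 72)
  -v³ + 5v² - 7v + 3 = (-(1/4)v - 1)(4v² - 36v + 72) + (-25v + 75)
  4v² - 36v + 72 = (-(4/25)v + 24/25)(-25v + 75) + (0)
Last nonzero remainder: -25v + 75. Dividing through by -25 gives the monic gcd v - 3.

-3 + v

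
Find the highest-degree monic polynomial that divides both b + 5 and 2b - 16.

1

Euclidean algorithm in ℚ[b]:
  b + 5 = (1/2)(2b - 16) + (13)
  2b - 16 = ((2/13)b - 16/13)(13) + (0)
The last nonzero remainder is the constant 13, so the polynomials are coprime and gcd = 1.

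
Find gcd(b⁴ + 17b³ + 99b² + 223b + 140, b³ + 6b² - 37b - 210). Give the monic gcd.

By polynomial division,
  b⁴ + 17b³ + 99b² + 223b + 140 = (b + 11)(b³ + 6b² - 37b - 210) + (70b² + 840b + 2450)
  b³ + 6b² - 37b - 210 = ((1/70)b - 3/35)(70b² + 840b + 2450) + (0)
Last nonzero remainder: 70b² + 840b + 2450. Dividing through by 70 gives the monic gcd b² + 12b + 35.

b² + 12b + 35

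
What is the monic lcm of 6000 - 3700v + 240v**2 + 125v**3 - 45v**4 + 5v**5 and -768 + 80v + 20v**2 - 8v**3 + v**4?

38400 - 30880v + 7176v**2 - 228v**3 - 390v**4 + 111v**5 - 15v**6 + v**7

By polynomial division,
  5v**5 - 45v**4 + 125v**3 + 240v**2 - 3700v + 6000 = (5v - 5)(v**4 - 8v**3 + 20v**2 + 80v - 768) + (-15v**3 - 60v**2 + 540v + 2160)
  v**4 - 8v**3 + 20v**2 + 80v - 768 = (-(1/15)v + 4/5)(-15v**3 - 60v**2 + 540v + 2160) + (104v**2 - 208v - 2496)
  -15v**3 - 60v**2 + 540v + 2160 = (-(15/104)v - 45/52)(104v**2 - 208v - 2496) + (0)
Last nonzero remainder: 104v**2 - 208v - 2496. Dividing through by 104 gives the monic gcd v**2 - 2v - 24.
Then lcm(f, g) = f·g / gcd(f, g); expanding and making the result monic gives the answer.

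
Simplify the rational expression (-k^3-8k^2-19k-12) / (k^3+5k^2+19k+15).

Repeated division with remainder:
  -k^3-8k^2-19k-12 = (-1)(k^3+5k^2+19k+15) + (-3k^2+3)
  k^3+5k^2+19k+15 = (-(1/3)k-5/3)(-3k^2+3) + (20k+20)
  -3k^2+3 = (-(3/20)k+3/20)(20k+20) + (0)
Last nonzero remainder: 20k+20. Dividing through by 20 gives the monic gcd k+1.
Cancel k+1 from numerator and denominator to get the reduced form.

(-k^2-7k-12)/(k^2+4k+15)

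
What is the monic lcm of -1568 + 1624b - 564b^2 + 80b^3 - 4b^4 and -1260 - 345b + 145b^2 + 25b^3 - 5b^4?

3528 - 1302b - 775b^2 + 260b^3 + 30b^4 - 14b^5 + b^6

Repeated division with remainder:
  -4b^4 + 80b^3 - 564b^2 + 1624b - 1568 = (4/5)(-5b^4 + 25b^3 + 145b^2 - 345b - 1260) + (60b^3 - 680b^2 + 1900b - 560)
  -5b^4 + 25b^3 + 145b^2 - 345b - 1260 = (-(1/12)b - 19/36)(60b^3 - 680b^2 + 1900b - 560) + (-(500/9)b^2 + (5500/9)b - 14000/9)
  60b^3 - 680b^2 + 1900b - 560 = (-(27/25)b + 9/25)(-(500/9)b^2 + (5500/9)b - 14000/9) + (0)
Last nonzero remainder: -(500/9)b^2 + (5500/9)b - 14000/9. Dividing through by -500/9 gives the monic gcd b^2 - 11b + 28.
Then lcm(f, g) = f·g / gcd(f, g); expanding and making the result monic gives the answer.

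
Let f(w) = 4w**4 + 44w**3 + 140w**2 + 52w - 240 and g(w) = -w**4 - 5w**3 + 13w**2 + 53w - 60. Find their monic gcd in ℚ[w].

Repeated division with remainder:
  4w**4 + 44w**3 + 140w**2 + 52w - 240 = (-4)(-w**4 - 5w**3 + 13w**2 + 53w - 60) + (24w**3 + 192w**2 + 264w - 480)
  -w**4 - 5w**3 + 13w**2 + 53w - 60 = (-(1/24)w + 1/8)(24w**3 + 192w**2 + 264w - 480) + (0)
Last nonzero remainder: 24w**3 + 192w**2 + 264w - 480. Dividing through by 24 gives the monic gcd w**3 + 8w**2 + 11w - 20.

w**3 + 8w**2 + 11w - 20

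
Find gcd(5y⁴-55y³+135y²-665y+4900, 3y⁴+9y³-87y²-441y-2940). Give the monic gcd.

Apply the Euclidean algorithm:
  5y⁴-55y³+135y²-665y+4900 = (5/3)(3y⁴+9y³-87y²-441y-2940) + (-70y³+280y²+70y+9800)
  3y⁴+9y³-87y²-441y-2940 = (-(3/70)y-3/10)(-70y³+280y²+70y+9800) + (0)
Last nonzero remainder: -70y³+280y²+70y+9800. Dividing through by -70 gives the monic gcd y³-4y²-y-140.

y³-4y²-y-140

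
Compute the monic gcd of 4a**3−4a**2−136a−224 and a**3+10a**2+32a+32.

a**2+6a+8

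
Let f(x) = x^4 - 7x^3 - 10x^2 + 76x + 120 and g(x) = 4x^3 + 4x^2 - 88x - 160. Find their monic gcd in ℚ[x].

Euclidean algorithm in ℚ[x]:
  x^4 - 7x^3 - 10x^2 + 76x + 120 = ((1/4)x - 2)(4x^3 + 4x^2 - 88x - 160) + (20x^2 - 60x - 200)
  4x^3 + 4x^2 - 88x - 160 = ((1/5)x + 4/5)(20x^2 - 60x - 200) + (0)
Last nonzero remainder: 20x^2 - 60x - 200. Dividing through by 20 gives the monic gcd x^2 - 3x - 10.

x^2 - 3x - 10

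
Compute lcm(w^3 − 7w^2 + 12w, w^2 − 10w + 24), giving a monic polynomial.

w^4 − 13w^3 + 54w^2 − 72w

Apply the Euclidean algorithm:
  w^3 − 7w^2 + 12w = (w + 3)(w^2 − 10w + 24) + (18w − 72)
  w^2 − 10w + 24 = ((1/18)w − 1/3)(18w − 72) + (0)
Last nonzero remainder: 18w − 72. Dividing through by 18 gives the monic gcd w − 4.
Then lcm(f, g) = f·g / gcd(f, g); expanding and making the result monic gives the answer.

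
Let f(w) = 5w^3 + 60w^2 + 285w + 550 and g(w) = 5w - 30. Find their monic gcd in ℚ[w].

Apply the Euclidean algorithm:
  5w^3 + 60w^2 + 285w + 550 = (w^2 + 18w + 165)(5w - 30) + (5500)
  5w - 30 = ((1/1100)w - 3/550)(5500) + (0)
The last nonzero remainder is the constant 5500, so the polynomials are coprime and gcd = 1.

1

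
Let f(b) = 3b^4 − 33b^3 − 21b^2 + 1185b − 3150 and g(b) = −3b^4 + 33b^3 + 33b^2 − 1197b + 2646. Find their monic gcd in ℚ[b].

b^2 − b − 42

By polynomial division,
  3b^4 − 33b^3 − 21b^2 + 1185b − 3150 = (−1)(−3b^4 + 33b^3 + 33b^2 − 1197b + 2646) + (12b^2 − 12b − 504)
  −3b^4 + 33b^3 + 33b^2 − 1197b + 2646 = (−(1/4)b^2 + (5/2)b − 21/4)(12b^2 − 12b − 504) + (0)
Last nonzero remainder: 12b^2 − 12b − 504. Dividing through by 12 gives the monic gcd b^2 − b − 42.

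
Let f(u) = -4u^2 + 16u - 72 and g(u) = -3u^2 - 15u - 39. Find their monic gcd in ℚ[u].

1

Repeated division with remainder:
  -4u^2 + 16u - 72 = (4/3)(-3u^2 - 15u - 39) + (36u - 20)
  -3u^2 - 15u - 39 = (-(1/12)u - 25/54)(36u - 20) + (-1303/27)
  36u - 20 = (-(972/1303)u + 540/1303)(-1303/27) + (0)
The last nonzero remainder is the constant -1303/27, so the polynomials are coprime and gcd = 1.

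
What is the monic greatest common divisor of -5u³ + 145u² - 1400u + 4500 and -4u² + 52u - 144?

u - 9

Apply the Euclidean algorithm:
  -5u³ + 145u² - 1400u + 4500 = ((5/4)u - 20)(-4u² + 52u - 144) + (-180u + 1620)
  -4u² + 52u - 144 = ((1/45)u - 4/45)(-180u + 1620) + (0)
Last nonzero remainder: -180u + 1620. Dividing through by -180 gives the monic gcd u - 9.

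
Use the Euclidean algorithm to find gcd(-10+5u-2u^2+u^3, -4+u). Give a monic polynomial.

1

Euclidean algorithm in ℚ[u]:
  u^3-2u^2+5u-10 = (u^2+2u+13)(u-4) + (42)
  u-4 = ((1/42)u-2/21)(42) + (0)
The last nonzero remainder is the constant 42, so the polynomials are coprime and gcd = 1.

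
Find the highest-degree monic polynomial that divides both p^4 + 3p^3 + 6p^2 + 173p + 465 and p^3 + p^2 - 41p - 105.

p^2 + 8p + 15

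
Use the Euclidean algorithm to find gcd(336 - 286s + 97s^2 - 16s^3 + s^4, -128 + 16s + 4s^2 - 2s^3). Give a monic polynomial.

Repeated division with remainder:
  s^4 - 16s^3 + 97s^2 - 286s + 336 = (-(1/2)s + 7)(-2s^3 + 4s^2 + 16s - 128) + (77s^2 - 462s + 1232)
  -2s^3 + 4s^2 + 16s - 128 = (-(2/77)s - 8/77)(77s^2 - 462s + 1232) + (0)
Last nonzero remainder: 77s^2 - 462s + 1232. Dividing through by 77 gives the monic gcd s^2 - 6s + 16.

16 - 6s + s^2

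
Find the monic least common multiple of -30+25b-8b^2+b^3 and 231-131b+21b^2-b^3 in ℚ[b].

Repeated division with remainder:
  b^3-8b^2+25b-30 = (-1)(-b^3+21b^2-131b+231) + (13b^2-106b+201)
  -b^3+21b^2-131b+231 = (-(1/13)b+167/169)(13b^2-106b+201) + (-(1824/169)b+5472/169)
  13b^2-106b+201 = (-(2197/1824)b+11323/1824)(-(1824/169)b+5472/169) + (0)
Last nonzero remainder: -(1824/169)b+5472/169. Dividing through by -1824/169 gives the monic gcd b-3.
Then lcm(f, g) = f·g / gcd(f, g); expanding and making the result monic gives the answer.

-2310+2465b-1096b^2+246b^3-26b^4+b^5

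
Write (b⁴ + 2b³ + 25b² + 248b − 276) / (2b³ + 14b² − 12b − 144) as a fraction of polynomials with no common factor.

(b³ − 4b² + 49b − 46)/(2b² + 2b − 24)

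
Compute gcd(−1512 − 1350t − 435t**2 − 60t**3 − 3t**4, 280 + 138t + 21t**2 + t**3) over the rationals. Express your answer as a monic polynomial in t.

28 + 11t + t**2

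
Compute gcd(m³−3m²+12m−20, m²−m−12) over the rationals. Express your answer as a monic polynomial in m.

1

Euclidean algorithm in ℚ[m]:
  m³−3m²+12m−20 = (m−2)(m²−m−12) + (22m−44)
  m²−m−12 = ((1/22)m+1/22)(22m−44) + (−10)
  22m−44 = (−(11/5)m+22/5)(−10) + (0)
The last nonzero remainder is the constant −10, so the polynomials are coprime and gcd = 1.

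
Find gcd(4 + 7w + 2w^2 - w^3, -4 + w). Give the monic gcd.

-4 + w

Apply the Euclidean algorithm:
  -w^3 + 2w^2 + 7w + 4 = (-w^2 - 2w - 1)(w - 4) + (0)
The last nonzero remainder w - 4 is already monic.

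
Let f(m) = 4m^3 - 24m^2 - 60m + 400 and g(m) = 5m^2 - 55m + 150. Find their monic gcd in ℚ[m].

m - 5

By polynomial division,
  4m^3 - 24m^2 - 60m + 400 = ((4/5)m + 4)(5m^2 - 55m + 150) + (40m - 200)
  5m^2 - 55m + 150 = ((1/8)m - 3/4)(40m - 200) + (0)
Last nonzero remainder: 40m - 200. Dividing through by 40 gives the monic gcd m - 5.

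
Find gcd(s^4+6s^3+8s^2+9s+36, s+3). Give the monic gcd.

Apply the Euclidean algorithm:
  s^4+6s^3+8s^2+9s+36 = (s^3+3s^2-s+12)(s+3) + (0)
The last nonzero remainder s+3 is already monic.

s+3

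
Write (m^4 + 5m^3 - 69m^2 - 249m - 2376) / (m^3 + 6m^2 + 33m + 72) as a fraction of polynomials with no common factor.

(m^2 + 2m - 99)/(m + 3)

Repeated division with remainder:
  m^4 + 5m^3 - 69m^2 - 249m - 2376 = (m - 1)(m^3 + 6m^2 + 33m + 72) + (-96m^2 - 288m - 2304)
  m^3 + 6m^2 + 33m + 72 = (-(1/96)m - 1/32)(-96m^2 - 288m - 2304) + (0)
Last nonzero remainder: -96m^2 - 288m - 2304. Dividing through by -96 gives the monic gcd m^2 + 3m + 24.
Cancel m^2 + 3m + 24 from numerator and denominator to get the reduced form.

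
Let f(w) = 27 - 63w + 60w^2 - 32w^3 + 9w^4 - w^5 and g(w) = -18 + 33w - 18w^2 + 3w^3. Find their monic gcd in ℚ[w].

Euclidean algorithm in ℚ[w]:
  -w^5 + 9w^4 - 32w^3 + 60w^2 - 63w + 27 = (-(1/3)w^2 + w - 1)(3w^3 - 18w^2 + 33w - 18) + (3w^2 - 12w + 9)
  3w^3 - 18w^2 + 33w - 18 = (w - 2)(3w^2 - 12w + 9) + (0)
Last nonzero remainder: 3w^2 - 12w + 9. Dividing through by 3 gives the monic gcd w^2 - 4w + 3.

3 - 4w + w^2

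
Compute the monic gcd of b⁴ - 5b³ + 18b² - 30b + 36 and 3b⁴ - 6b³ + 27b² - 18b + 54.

b² - 2b + 6

Repeated division with remainder:
  b⁴ - 5b³ + 18b² - 30b + 36 = (1/3)(3b⁴ - 6b³ + 27b² - 18b + 54) + (-3b³ + 9b² - 24b + 18)
  3b⁴ - 6b³ + 27b² - 18b + 54 = (-b - 1)(-3b³ + 9b² - 24b + 18) + (12b² - 24b + 72)
  -3b³ + 9b² - 24b + 18 = (-(1/4)b + 1/4)(12b² - 24b + 72) + (0)
Last nonzero remainder: 12b² - 24b + 72. Dividing through by 12 gives the monic gcd b² - 2b + 6.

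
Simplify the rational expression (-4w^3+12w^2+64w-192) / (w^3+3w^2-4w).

(-4w^2+28w-48)/(w^2-w)

Euclidean algorithm in ℚ[w]:
  -4w^3+12w^2+64w-192 = (-4)(w^3+3w^2-4w) + (24w^2+48w-192)
  w^3+3w^2-4w = ((1/24)w+1/24)(24w^2+48w-192) + (2w+8)
  24w^2+48w-192 = (12w-24)(2w+8) + (0)
Last nonzero remainder: 2w+8. Dividing through by 2 gives the monic gcd w+4.
Cancel w+4 from numerator and denominator to get the reduced form.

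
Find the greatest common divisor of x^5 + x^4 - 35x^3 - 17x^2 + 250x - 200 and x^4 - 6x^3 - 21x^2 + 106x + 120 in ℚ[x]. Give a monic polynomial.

x^2 - x - 20

Euclidean algorithm in ℚ[x]:
  x^5 + x^4 - 35x^3 - 17x^2 + 250x - 200 = (x + 7)(x^4 - 6x^3 - 21x^2 + 106x + 120) + (28x^3 + 24x^2 - 612x - 1040)
  x^4 - 6x^3 - 21x^2 + 106x + 120 = ((1/28)x - 12/49)(28x^3 + 24x^2 - 612x - 1040) + ((330/49)x^2 - (330/49)x - 6600/49)
  28x^3 + 24x^2 - 612x - 1040 = ((686/165)x + 1274/165)((330/49)x^2 - (330/49)x - 6600/49) + (0)
Last nonzero remainder: (330/49)x^2 - (330/49)x - 6600/49. Dividing through by 330/49 gives the monic gcd x^2 - x - 20.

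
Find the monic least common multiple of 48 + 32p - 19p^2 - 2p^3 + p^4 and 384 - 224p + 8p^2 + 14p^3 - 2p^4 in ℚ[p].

Euclidean algorithm in ℚ[p]:
  p^4 - 2p^3 - 19p^2 + 32p + 48 = (-1/2)(-2p^4 + 14p^3 + 8p^2 - 224p + 384) + (5p^3 - 15p^2 - 80p + 240)
  -2p^4 + 14p^3 + 8p^2 - 224p + 384 = (-(2/5)p + 8/5)(5p^3 - 15p^2 - 80p + 240) + (0)
Last nonzero remainder: 5p^3 - 15p^2 - 80p + 240. Dividing through by 5 gives the monic gcd p^3 - 3p^2 - 16p + 48.
Then lcm(f, g) = f·g / gcd(f, g); expanding and making the result monic gives the answer.

-192 - 80p + 108p^2 - 11p^3 - 6p^4 + p^5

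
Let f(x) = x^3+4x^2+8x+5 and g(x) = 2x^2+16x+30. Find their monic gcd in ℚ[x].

Apply the Euclidean algorithm:
  x^3+4x^2+8x+5 = ((1/2)x−2)(2x^2+16x+30) + (25x+65)
  2x^2+16x+30 = ((2/25)x+54/125)(25x+65) + (48/25)
  25x+65 = ((625/48)x+1625/48)(48/25) + (0)
The last nonzero remainder is the constant 48/25, so the polynomials are coprime and gcd = 1.

1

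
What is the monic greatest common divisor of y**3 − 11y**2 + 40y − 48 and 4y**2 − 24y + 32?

y − 4

Repeated division with remainder:
  y**3 − 11y**2 + 40y − 48 = ((1/4)y − 5/4)(4y**2 − 24y + 32) + (2y − 8)
  4y**2 − 24y + 32 = (2y − 4)(2y − 8) + (0)
Last nonzero remainder: 2y − 8. Dividing through by 2 gives the monic gcd y − 4.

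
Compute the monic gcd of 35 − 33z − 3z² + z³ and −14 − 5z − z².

Euclidean algorithm in ℚ[z]:
  z³ − 3z² − 33z + 35 = (−z + 8)(−z² − 5z − 14) + (−7z + 147)
  −z² − 5z − 14 = ((1/7)z + 26/7)(−7z + 147) + (−560)
  −7z + 147 = ((1/80)z − 21/80)(−560) + (0)
The last nonzero remainder is the constant −560, so the polynomials are coprime and gcd = 1.

1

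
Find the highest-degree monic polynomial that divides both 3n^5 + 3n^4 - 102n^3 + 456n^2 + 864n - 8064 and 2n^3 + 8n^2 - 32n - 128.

n^2 - 16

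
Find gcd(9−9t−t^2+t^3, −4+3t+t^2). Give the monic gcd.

Repeated division with remainder:
  t^3−t^2−9t+9 = (t−4)(t^2+3t−4) + (7t−7)
  t^2+3t−4 = ((1/7)t+4/7)(7t−7) + (0)
Last nonzero remainder: 7t−7. Dividing through by 7 gives the monic gcd t−1.

−1+t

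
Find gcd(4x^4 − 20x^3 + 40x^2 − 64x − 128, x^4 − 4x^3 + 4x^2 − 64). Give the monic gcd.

x^3 − 6x^2 + 16x − 32

Apply the Euclidean algorithm:
  4x^4 − 20x^3 + 40x^2 − 64x − 128 = (4)(x^4 − 4x^3 + 4x^2 − 64) + (−4x^3 + 24x^2 − 64x + 128)
  x^4 − 4x^3 + 4x^2 − 64 = (−(1/4)x − 1/2)(−4x^3 + 24x^2 − 64x + 128) + (0)
Last nonzero remainder: −4x^3 + 24x^2 − 64x + 128. Dividing through by −4 gives the monic gcd x^3 − 6x^2 + 16x − 32.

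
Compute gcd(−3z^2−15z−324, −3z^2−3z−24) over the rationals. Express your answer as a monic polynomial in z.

1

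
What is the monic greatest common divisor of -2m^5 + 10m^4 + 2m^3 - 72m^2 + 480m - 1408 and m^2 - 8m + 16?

Euclidean algorithm in ℚ[m]:
  -2m^5 + 10m^4 + 2m^3 - 72m^2 + 480m - 1408 = (-2m^3 - 6m^2 - 14m - 88)(m^2 - 8m + 16) + (0)
The last nonzero remainder m^2 - 8m + 16 is already monic.

m^2 - 8m + 16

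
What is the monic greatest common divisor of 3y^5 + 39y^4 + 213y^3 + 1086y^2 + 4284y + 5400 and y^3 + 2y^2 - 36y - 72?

y^2 + 8y + 12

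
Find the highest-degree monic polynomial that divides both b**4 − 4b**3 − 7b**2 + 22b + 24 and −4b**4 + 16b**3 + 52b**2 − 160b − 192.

Apply the Euclidean algorithm:
  b**4 − 4b**3 − 7b**2 + 22b + 24 = (−1/4)(−4b**4 + 16b**3 + 52b**2 − 160b − 192) + (6b**2 − 18b − 24)
  −4b**4 + 16b**3 + 52b**2 − 160b − 192 = (−(2/3)b**2 + (2/3)b + 8)(6b**2 − 18b − 24) + (0)
Last nonzero remainder: 6b**2 − 18b − 24. Dividing through by 6 gives the monic gcd b**2 − 3b − 4.

b**2 − 3b − 4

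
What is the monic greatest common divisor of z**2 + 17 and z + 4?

Apply the Euclidean algorithm:
  z**2 + 17 = (z - 4)(z + 4) + (33)
  z + 4 = ((1/33)z + 4/33)(33) + (0)
The last nonzero remainder is the constant 33, so the polynomials are coprime and gcd = 1.

1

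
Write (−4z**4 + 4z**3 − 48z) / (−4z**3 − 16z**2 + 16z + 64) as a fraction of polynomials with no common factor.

(z**3 − 3z**2 + 6z)/(z**2 + 2z − 8)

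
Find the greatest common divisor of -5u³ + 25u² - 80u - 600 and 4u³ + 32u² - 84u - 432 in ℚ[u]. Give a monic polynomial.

Euclidean algorithm in ℚ[u]:
  -5u³ + 25u² - 80u - 600 = (-5/4)(4u³ + 32u² - 84u - 432) + (65u² - 185u - 1140)
  4u³ + 32u² - 84u - 432 = ((4/65)u + 564/845)(65u² - 185u - 1140) + ((18528/169)u + 55584/169)
  65u² - 185u - 1140 = ((10985/18528)u - 16055/4632)((18528/169)u + 55584/169) + (0)
Last nonzero remainder: (18528/169)u + 55584/169. Dividing through by 18528/169 gives the monic gcd u + 3.

u + 3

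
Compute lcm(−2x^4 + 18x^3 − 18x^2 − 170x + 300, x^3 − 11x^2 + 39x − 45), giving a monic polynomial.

x^6 − 15x^5 + 72x^4 − 50x^3 − 579x^2 + 1665x − 1350

Apply the Euclidean algorithm:
  −2x^4 + 18x^3 − 18x^2 − 170x + 300 = (−2x − 4)(x^3 − 11x^2 + 39x − 45) + (16x^2 − 104x + 120)
  x^3 − 11x^2 + 39x − 45 = ((1/16)x − 9/32)(16x^2 − 104x + 120) + ((9/4)x − 45/4)
  16x^2 − 104x + 120 = ((64/9)x − 32/3)((9/4)x − 45/4) + (0)
Last nonzero remainder: (9/4)x − 45/4. Dividing through by 9/4 gives the monic gcd x − 5.
Then lcm(f, g) = f·g / gcd(f, g); expanding and making the result monic gives the answer.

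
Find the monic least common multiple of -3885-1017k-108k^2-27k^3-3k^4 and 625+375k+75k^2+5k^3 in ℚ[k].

Apply the Euclidean algorithm:
  -3k^4-27k^3-108k^2-1017k-3885 = (-(3/5)k+18/5)(5k^3+75k^2+375k+625) + (-153k^2-1992k-6135)
  5k^3+75k^2+375k+625 = (-(5/153)k-505/7803)(-153k^2-1992k-6135) + ((118580/2601)k+592900/2601)
  -153k^2-1992k-6135 = (-(397953/118580)k-3191427/118580)((118580/2601)k+592900/2601) + (0)
Last nonzero remainder: (118580/2601)k+592900/2601. Dividing through by 118580/2601 gives the monic gcd k+5.
Then lcm(f, g) = f·g / gcd(f, g); expanding and making the result monic gives the answer.

32375+21425k+5585k^2+924k^3+151k^4+19k^5+k^6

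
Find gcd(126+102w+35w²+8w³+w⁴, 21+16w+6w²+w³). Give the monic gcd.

3+w

By polynomial division,
  w⁴+8w³+35w²+102w+126 = (w+2)(w³+6w²+16w+21) + (7w²+49w+84)
  w³+6w²+16w+21 = ((1/7)w-1/7)(7w²+49w+84) + (11w+33)
  7w²+49w+84 = ((7/11)w+28/11)(11w+33) + (0)
Last nonzero remainder: 11w+33. Dividing through by 11 gives the monic gcd w+3.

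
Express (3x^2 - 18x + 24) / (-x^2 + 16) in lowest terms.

Repeated division with remainder:
  3x^2 - 18x + 24 = (-3)(-x^2 + 16) + (-18x + 72)
  -x^2 + 16 = ((1/18)x + 2/9)(-18x + 72) + (0)
Last nonzero remainder: -18x + 72. Dividing through by -18 gives the monic gcd x - 4.
Cancel x - 4 from numerator and denominator to get the reduced form.

(-3x + 6)/(x + 4)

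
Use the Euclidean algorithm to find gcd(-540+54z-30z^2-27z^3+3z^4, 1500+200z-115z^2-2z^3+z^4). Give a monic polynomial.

-30-7z+z^2

Apply the Euclidean algorithm:
  3z^4-27z^3-30z^2+54z-540 = (3)(z^4-2z^3-115z^2+200z+1500) + (-21z^3+315z^2-546z-5040)
  z^4-2z^3-115z^2+200z+1500 = (-(1/21)z-13/21)(-21z^3+315z^2-546z-5040) + (54z^2-378z-1620)
  -21z^3+315z^2-546z-5040 = (-(7/18)z+28/9)(54z^2-378z-1620) + (0)
Last nonzero remainder: 54z^2-378z-1620. Dividing through by 54 gives the monic gcd z^2-7z-30.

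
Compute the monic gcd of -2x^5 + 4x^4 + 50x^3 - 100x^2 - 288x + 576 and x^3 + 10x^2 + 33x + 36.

Repeated division with remainder:
  -2x^5 + 4x^4 + 50x^3 - 100x^2 - 288x + 576 = (-2x^2 + 24x - 124)(x^3 + 10x^2 + 33x + 36) + (420x^2 + 2940x + 5040)
  x^3 + 10x^2 + 33x + 36 = ((1/420)x + 1/140)(420x^2 + 2940x + 5040) + (0)
Last nonzero remainder: 420x^2 + 2940x + 5040. Dividing through by 420 gives the monic gcd x^2 + 7x + 12.

x^2 + 7x + 12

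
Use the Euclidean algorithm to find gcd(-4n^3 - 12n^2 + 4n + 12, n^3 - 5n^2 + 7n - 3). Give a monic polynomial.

Repeated division with remainder:
  -4n^3 - 12n^2 + 4n + 12 = (-4)(n^3 - 5n^2 + 7n - 3) + (-32n^2 + 32n)
  n^3 - 5n^2 + 7n - 3 = (-(1/32)n + 1/8)(-32n^2 + 32n) + (3n - 3)
  -32n^2 + 32n = (-(32/3)n)(3n - 3) + (0)
Last nonzero remainder: 3n - 3. Dividing through by 3 gives the monic gcd n - 1.

n - 1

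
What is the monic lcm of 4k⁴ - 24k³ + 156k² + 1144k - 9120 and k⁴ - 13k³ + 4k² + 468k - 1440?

Euclidean algorithm in ℚ[k]:
  4k⁴ - 24k³ + 156k² + 1144k - 9120 = (4)(k⁴ - 13k³ + 4k² + 468k - 1440) + (28k³ + 140k² - 728k - 3360)
  k⁴ - 13k³ + 4k² + 468k - 1440 = ((1/28)k - 9/14)(28k³ + 140k² - 728k - 3360) + (120k² + 120k - 3600)
  28k³ + 140k² - 728k - 3360 = ((7/30)k + 14/15)(120k² + 120k - 3600) + (0)
Last nonzero remainder: 120k² + 120k - 3600. Dividing through by 120 gives the monic gcd k² + k - 30.
Then lcm(f, g) = f·g / gcd(f, g); expanding and making the result monic gives the answer.

k⁶ - 20k⁵ + 171k⁴ - 548k³ - 4412k² + 45648k - 109440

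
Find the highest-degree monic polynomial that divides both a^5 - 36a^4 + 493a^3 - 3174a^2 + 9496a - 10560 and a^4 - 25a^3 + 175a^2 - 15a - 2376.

a^2 - 19a + 88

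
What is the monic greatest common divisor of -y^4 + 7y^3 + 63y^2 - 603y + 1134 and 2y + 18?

y + 9

Euclidean algorithm in ℚ[y]:
  -y^4 + 7y^3 + 63y^2 - 603y + 1134 = (-(1/2)y^3 + 8y^2 - (81/2)y + 63)(2y + 18) + (0)
Last nonzero remainder: 2y + 18. Dividing through by 2 gives the monic gcd y + 9.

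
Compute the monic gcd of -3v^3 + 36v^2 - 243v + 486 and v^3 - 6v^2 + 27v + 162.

v^2 - 9v + 54

Apply the Euclidean algorithm:
  -3v^3 + 36v^2 - 243v + 486 = (-3)(v^3 - 6v^2 + 27v + 162) + (18v^2 - 162v + 972)
  v^3 - 6v^2 + 27v + 162 = ((1/18)v + 1/6)(18v^2 - 162v + 972) + (0)
Last nonzero remainder: 18v^2 - 162v + 972. Dividing through by 18 gives the monic gcd v^2 - 9v + 54.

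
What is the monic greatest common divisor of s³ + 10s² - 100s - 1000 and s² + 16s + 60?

Euclidean algorithm in ℚ[s]:
  s³ + 10s² - 100s - 1000 = (s - 6)(s² + 16s + 60) + (-64s - 640)
  s² + 16s + 60 = (-(1/64)s - 3/32)(-64s - 640) + (0)
Last nonzero remainder: -64s - 640. Dividing through by -64 gives the monic gcd s + 10.

s + 10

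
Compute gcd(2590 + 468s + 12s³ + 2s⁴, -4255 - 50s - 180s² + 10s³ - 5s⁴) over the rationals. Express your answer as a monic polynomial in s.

37 - 6s + s²

By polynomial division,
  2s⁴ + 12s³ + 468s + 2590 = (-2/5)(-5s⁴ + 10s³ - 180s² - 50s - 4255) + (16s³ - 72s² + 448s + 888)
  -5s⁴ + 10s³ - 180s² - 50s - 4255 = (-(5/16)s - 25/32)(16s³ - 72s² + 448s + 888) + (-(385/4)s² + (1155/2)s - 14245/4)
  16s³ - 72s² + 448s + 888 = (-(64/385)s - 96/385)(-(385/4)s² + (1155/2)s - 14245/4) + (0)
Last nonzero remainder: -(385/4)s² + (1155/2)s - 14245/4. Dividing through by -385/4 gives the monic gcd s² - 6s + 37.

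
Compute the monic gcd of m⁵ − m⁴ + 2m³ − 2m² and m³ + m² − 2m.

m² − m

By polynomial division,
  m⁵ − m⁴ + 2m³ − 2m² = (m² − 2m + 6)(m³ + m² − 2m) + (−12m² + 12m)
  m³ + m² − 2m = (−(1/12)m − 1/6)(−12m² + 12m) + (0)
Last nonzero remainder: −12m² + 12m. Dividing through by −12 gives the monic gcd m² − m.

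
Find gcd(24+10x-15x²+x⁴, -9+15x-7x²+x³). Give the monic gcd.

Apply the Euclidean algorithm:
  x⁴-15x²+10x+24 = (x+7)(x³-7x²+15x-9) + (19x²-86x+87)
  x³-7x²+15x-9 = ((1/19)x-47/361)(19x²-86x+87) + (-(280/361)x+840/361)
  19x²-86x+87 = (-(6859/280)x+10469/280)(-(280/361)x+840/361) + (0)
Last nonzero remainder: -(280/361)x+840/361. Dividing through by -280/361 gives the monic gcd x-3.

-3+x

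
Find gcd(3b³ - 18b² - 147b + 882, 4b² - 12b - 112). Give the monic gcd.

b - 7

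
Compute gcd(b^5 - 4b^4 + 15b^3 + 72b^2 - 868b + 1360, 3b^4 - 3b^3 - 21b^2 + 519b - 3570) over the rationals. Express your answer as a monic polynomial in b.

b^2 - 3b + 34

By polynomial division,
  b^5 - 4b^4 + 15b^3 + 72b^2 - 868b + 1360 = ((1/3)b - 1)(3b^4 - 3b^3 - 21b^2 + 519b - 3570) + (19b^3 - 122b^2 + 841b - 2210)
  3b^4 - 3b^3 - 21b^2 + 519b - 3570 = ((3/19)b + 309/361)(19b^3 - 122b^2 + 841b - 2210) + (-(17820/361)b^2 + (53460/361)b - 605880/361)
  19b^3 - 122b^2 + 841b - 2210 = (-(6859/17820)b + 4693/3564)(-(17820/361)b^2 + (53460/361)b - 605880/361) + (0)
Last nonzero remainder: -(17820/361)b^2 + (53460/361)b - 605880/361. Dividing through by -17820/361 gives the monic gcd b^2 - 3b + 34.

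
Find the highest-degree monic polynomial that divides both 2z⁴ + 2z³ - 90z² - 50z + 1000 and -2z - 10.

z + 5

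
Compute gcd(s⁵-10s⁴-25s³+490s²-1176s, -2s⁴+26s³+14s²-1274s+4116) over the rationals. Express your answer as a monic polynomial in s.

Euclidean algorithm in ℚ[s]:
  s⁵-10s⁴-25s³+490s²-1176s = (-(1/2)s-3/2)(-2s⁴+26s³+14s²-1274s+4116) + (21s³-126s²-1029s+6174)
  -2s⁴+26s³+14s²-1274s+4116 = (-(2/21)s+2/3)(21s³-126s²-1029s+6174) + (0)
Last nonzero remainder: 21s³-126s²-1029s+6174. Dividing through by 21 gives the monic gcd s³-6s²-49s+294.

s³-6s²-49s+294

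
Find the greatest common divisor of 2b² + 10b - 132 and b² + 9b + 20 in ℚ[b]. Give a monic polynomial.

1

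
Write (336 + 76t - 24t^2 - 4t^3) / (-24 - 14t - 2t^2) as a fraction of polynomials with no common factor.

Euclidean algorithm in ℚ[t]:
  -4t^3 - 24t^2 + 76t + 336 = (2t - 2)(-2t^2 - 14t - 24) + (96t + 288)
  -2t^2 - 14t - 24 = (-(1/48)t - 1/12)(96t + 288) + (0)
Last nonzero remainder: 96t + 288. Dividing through by 96 gives the monic gcd t + 3.
Cancel t + 3 from numerator and denominator to get the reduced form.

(-56 + 6t + 2t^2)/(4 + t)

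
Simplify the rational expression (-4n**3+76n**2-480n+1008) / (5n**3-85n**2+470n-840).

(-4n+24)/(5n-20)

Repeated division with remainder:
  -4n**3+76n**2-480n+1008 = (-4/5)(5n**3-85n**2+470n-840) + (8n**2-104n+336)
  5n**3-85n**2+470n-840 = ((5/8)n-5/2)(8n**2-104n+336) + (0)
Last nonzero remainder: 8n**2-104n+336. Dividing through by 8 gives the monic gcd n**2-13n+42.
Cancel n**2-13n+42 from numerator and denominator to get the reduced form.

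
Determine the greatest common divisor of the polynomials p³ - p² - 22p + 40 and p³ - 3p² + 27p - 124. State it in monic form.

Apply the Euclidean algorithm:
  p³ - p² - 22p + 40 = (p³ - 3p² + 27p - 124) + (2p² - 49p + 164)
  p³ - 3p² + 27p - 124 = ((1/2)p + 43/4)(2p² - 49p + 164) + ((1887/4)p - 1887)
  2p² - 49p + 164 = ((8/1887)p - 164/1887)((1887/4)p - 1887) + (0)
Last nonzero remainder: (1887/4)p - 1887. Dividing through by 1887/4 gives the monic gcd p - 4.

p - 4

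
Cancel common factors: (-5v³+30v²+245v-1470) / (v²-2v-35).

(-5v²-5v+210)/(v+5)

By polynomial division,
  -5v³+30v²+245v-1470 = (-5v+20)(v²-2v-35) + (110v-770)
  v²-2v-35 = ((1/110)v+1/22)(110v-770) + (0)
Last nonzero remainder: 110v-770. Dividing through by 110 gives the monic gcd v-7.
Cancel v-7 from numerator and denominator to get the reduced form.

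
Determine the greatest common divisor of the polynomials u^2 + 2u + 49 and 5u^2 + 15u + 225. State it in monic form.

1

Euclidean algorithm in ℚ[u]:
  u^2 + 2u + 49 = (1/5)(5u^2 + 15u + 225) + (-u + 4)
  5u^2 + 15u + 225 = (-5u - 35)(-u + 4) + (365)
  -u + 4 = (-(1/365)u + 4/365)(365) + (0)
The last nonzero remainder is the constant 365, so the polynomials are coprime and gcd = 1.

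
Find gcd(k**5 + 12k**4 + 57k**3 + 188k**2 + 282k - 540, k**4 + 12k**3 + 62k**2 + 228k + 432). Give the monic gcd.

Apply the Euclidean algorithm:
  k**5 + 12k**4 + 57k**3 + 188k**2 + 282k - 540 = (k)(k**4 + 12k**3 + 62k**2 + 228k + 432) + (-5k**3 - 40k**2 - 150k - 540)
  k**4 + 12k**3 + 62k**2 + 228k + 432 = (-(1/5)k - 4/5)(-5k**3 - 40k**2 - 150k - 540) + (0)
Last nonzero remainder: -5k**3 - 40k**2 - 150k - 540. Dividing through by -5 gives the monic gcd k**3 + 8k**2 + 30k + 108.

k**3 + 8k**2 + 30k + 108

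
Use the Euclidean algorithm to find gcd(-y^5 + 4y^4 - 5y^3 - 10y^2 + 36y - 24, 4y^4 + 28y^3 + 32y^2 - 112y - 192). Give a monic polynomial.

y^2 - 4

Euclidean algorithm in ℚ[y]:
  -y^5 + 4y^4 - 5y^3 - 10y^2 + 36y - 24 = (-(1/4)y + 11/4)(4y^4 + 28y^3 + 32y^2 - 112y - 192) + (-74y^3 - 126y^2 + 296y + 504)
  4y^4 + 28y^3 + 32y^2 - 112y - 192 = (-(2/37)y - 392/1369)(-74y^3 - 126y^2 + 296y + 504) + ((16320/1369)y^2 - 65280/1369)
  -74y^3 - 126y^2 + 296y + 504 = (-(50653/8160)y - 28749/2720)((16320/1369)y^2 - 65280/1369) + (0)
Last nonzero remainder: (16320/1369)y^2 - 65280/1369. Dividing through by 16320/1369 gives the monic gcd y^2 - 4.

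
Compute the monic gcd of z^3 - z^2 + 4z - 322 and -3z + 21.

z - 7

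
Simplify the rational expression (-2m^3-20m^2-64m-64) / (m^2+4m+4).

(-2m^2-16m-32)/(m+2)

Repeated division with remainder:
  -2m^3-20m^2-64m-64 = (-2m-12)(m^2+4m+4) + (-8m-16)
  m^2+4m+4 = (-(1/8)m-1/4)(-8m-16) + (0)
Last nonzero remainder: -8m-16. Dividing through by -8 gives the monic gcd m+2.
Cancel m+2 from numerator and denominator to get the reduced form.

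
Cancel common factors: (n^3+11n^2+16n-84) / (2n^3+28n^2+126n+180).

(n^2+5n-14)/(2n^2+16n+30)

Repeated division with remainder:
  n^3+11n^2+16n-84 = (1/2)(2n^3+28n^2+126n+180) + (-3n^2-47n-174)
  2n^3+28n^2+126n+180 = (-(2/3)n+10/9)(-3n^2-47n-174) + ((560/9)n+1120/3)
  -3n^2-47n-174 = (-(27/560)n-261/560)((560/9)n+1120/3) + (0)
Last nonzero remainder: (560/9)n+1120/3. Dividing through by 560/9 gives the monic gcd n+6.
Cancel n+6 from numerator and denominator to get the reduced form.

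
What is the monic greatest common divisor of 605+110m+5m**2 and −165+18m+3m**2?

11+m

Repeated division with remainder:
  5m**2+110m+605 = (5/3)(3m**2+18m−165) + (80m+880)
  3m**2+18m−165 = ((3/80)m−3/16)(80m+880) + (0)
Last nonzero remainder: 80m+880. Dividing through by 80 gives the monic gcd m+11.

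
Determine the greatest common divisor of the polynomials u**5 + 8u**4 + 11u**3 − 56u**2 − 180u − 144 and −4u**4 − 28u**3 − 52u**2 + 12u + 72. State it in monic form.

u**2 + 5u + 6

Apply the Euclidean algorithm:
  u**5 + 8u**4 + 11u**3 − 56u**2 − 180u − 144 = (−(1/4)u − 1/4)(−4u**4 − 28u**3 − 52u**2 + 12u + 72) + (−9u**3 − 66u**2 − 159u − 126)
  −4u**4 − 28u**3 − 52u**2 + 12u + 72 = ((4/9)u − 4/27)(−9u**3 − 66u**2 − 159u − 126) + ((80/9)u**2 + (400/9)u + 160/3)
  −9u**3 − 66u**2 − 159u − 126 = (−(81/80)u − 189/80)((80/9)u**2 + (400/9)u + 160/3) + (0)
Last nonzero remainder: (80/9)u**2 + (400/9)u + 160/3. Dividing through by 80/9 gives the monic gcd u**2 + 5u + 6.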